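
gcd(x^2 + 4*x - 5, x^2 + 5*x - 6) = x - 1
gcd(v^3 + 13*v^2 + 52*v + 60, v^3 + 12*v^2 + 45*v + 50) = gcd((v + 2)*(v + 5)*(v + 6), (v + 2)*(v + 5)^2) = v^2 + 7*v + 10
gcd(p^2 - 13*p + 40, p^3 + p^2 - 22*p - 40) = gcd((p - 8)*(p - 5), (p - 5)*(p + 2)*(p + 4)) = p - 5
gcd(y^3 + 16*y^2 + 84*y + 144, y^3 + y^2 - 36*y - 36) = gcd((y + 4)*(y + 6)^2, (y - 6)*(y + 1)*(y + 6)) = y + 6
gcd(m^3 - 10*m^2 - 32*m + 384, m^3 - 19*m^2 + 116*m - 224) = m - 8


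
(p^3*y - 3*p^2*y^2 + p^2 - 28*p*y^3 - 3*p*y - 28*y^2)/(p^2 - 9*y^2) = (p^3*y - 3*p^2*y^2 + p^2 - 28*p*y^3 - 3*p*y - 28*y^2)/(p^2 - 9*y^2)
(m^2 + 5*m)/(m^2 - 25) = m/(m - 5)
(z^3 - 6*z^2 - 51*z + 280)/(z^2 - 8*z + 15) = (z^2 - z - 56)/(z - 3)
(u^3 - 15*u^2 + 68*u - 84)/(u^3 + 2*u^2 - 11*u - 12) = (u^3 - 15*u^2 + 68*u - 84)/(u^3 + 2*u^2 - 11*u - 12)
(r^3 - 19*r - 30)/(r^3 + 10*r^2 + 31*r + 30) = (r - 5)/(r + 5)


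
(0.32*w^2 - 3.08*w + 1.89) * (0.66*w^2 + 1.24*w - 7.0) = 0.2112*w^4 - 1.636*w^3 - 4.8118*w^2 + 23.9036*w - 13.23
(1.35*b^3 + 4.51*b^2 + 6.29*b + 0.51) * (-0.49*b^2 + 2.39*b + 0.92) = -0.6615*b^5 + 1.0166*b^4 + 8.9388*b^3 + 18.9324*b^2 + 7.0057*b + 0.4692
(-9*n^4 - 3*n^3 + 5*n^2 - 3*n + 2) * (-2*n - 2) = 18*n^5 + 24*n^4 - 4*n^3 - 4*n^2 + 2*n - 4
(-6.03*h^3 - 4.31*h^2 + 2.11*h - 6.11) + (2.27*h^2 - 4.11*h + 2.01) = -6.03*h^3 - 2.04*h^2 - 2.0*h - 4.1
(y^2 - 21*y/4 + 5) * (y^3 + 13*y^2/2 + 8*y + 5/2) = y^5 + 5*y^4/4 - 169*y^3/8 - 7*y^2 + 215*y/8 + 25/2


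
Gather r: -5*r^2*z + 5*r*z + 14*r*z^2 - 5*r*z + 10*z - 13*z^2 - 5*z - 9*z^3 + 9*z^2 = -5*r^2*z + 14*r*z^2 - 9*z^3 - 4*z^2 + 5*z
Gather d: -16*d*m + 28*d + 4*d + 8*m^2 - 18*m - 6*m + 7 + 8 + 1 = d*(32 - 16*m) + 8*m^2 - 24*m + 16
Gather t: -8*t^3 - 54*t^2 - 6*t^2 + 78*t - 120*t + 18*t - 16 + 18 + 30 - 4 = -8*t^3 - 60*t^2 - 24*t + 28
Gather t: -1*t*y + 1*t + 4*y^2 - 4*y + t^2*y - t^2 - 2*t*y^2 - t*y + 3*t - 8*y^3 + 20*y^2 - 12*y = t^2*(y - 1) + t*(-2*y^2 - 2*y + 4) - 8*y^3 + 24*y^2 - 16*y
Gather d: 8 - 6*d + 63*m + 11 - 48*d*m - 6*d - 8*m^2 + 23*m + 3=d*(-48*m - 12) - 8*m^2 + 86*m + 22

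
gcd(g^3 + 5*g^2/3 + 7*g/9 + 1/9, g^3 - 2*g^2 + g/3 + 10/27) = g + 1/3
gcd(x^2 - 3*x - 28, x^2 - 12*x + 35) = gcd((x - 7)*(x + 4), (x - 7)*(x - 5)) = x - 7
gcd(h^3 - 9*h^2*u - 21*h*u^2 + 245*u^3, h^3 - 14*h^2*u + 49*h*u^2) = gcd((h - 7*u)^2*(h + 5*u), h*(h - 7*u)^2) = h^2 - 14*h*u + 49*u^2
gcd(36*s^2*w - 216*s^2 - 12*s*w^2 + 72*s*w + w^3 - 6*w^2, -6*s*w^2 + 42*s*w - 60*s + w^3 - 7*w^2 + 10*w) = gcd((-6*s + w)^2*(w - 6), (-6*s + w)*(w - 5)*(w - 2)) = 6*s - w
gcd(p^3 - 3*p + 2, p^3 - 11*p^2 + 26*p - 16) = p - 1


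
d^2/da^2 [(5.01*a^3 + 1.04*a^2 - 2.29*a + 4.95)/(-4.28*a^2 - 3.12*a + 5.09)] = (1.13686837721616e-13*a^5 + 1.13686837721616e-13*a^4 - 204.152632*a^3 - 202.61928*a^2 - 876.070758*a - 293.198824)/(78.402752*a^6 + 171.460224*a^5 - 154.732272*a^4 - 377.447616*a^3 + 184.015716*a^2 + 242.499816*a - 131.872229)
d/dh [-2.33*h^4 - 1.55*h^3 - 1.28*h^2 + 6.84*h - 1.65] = -9.32*h^3 - 4.65*h^2 - 2.56*h + 6.84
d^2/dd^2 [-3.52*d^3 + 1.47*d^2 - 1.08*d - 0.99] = 2.94 - 21.12*d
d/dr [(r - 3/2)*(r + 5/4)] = 2*r - 1/4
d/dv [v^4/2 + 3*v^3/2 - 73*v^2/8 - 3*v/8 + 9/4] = 2*v^3 + 9*v^2/2 - 73*v/4 - 3/8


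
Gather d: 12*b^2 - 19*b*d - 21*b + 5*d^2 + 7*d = 12*b^2 - 21*b + 5*d^2 + d*(7 - 19*b)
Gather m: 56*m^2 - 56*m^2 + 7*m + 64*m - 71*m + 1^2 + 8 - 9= 0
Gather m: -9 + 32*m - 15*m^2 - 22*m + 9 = -15*m^2 + 10*m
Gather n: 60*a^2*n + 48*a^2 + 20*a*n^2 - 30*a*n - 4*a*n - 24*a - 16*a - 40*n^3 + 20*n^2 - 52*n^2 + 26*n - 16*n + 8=48*a^2 - 40*a - 40*n^3 + n^2*(20*a - 32) + n*(60*a^2 - 34*a + 10) + 8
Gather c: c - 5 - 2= c - 7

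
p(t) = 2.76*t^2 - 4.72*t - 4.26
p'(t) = 5.52*t - 4.72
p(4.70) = 34.52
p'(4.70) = 21.22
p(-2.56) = 25.91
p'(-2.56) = -18.85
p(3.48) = 12.74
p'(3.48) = 14.49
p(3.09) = 7.51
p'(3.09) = 12.34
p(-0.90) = 2.22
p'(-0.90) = -9.69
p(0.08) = -4.62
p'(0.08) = -4.28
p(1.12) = -6.08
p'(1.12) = 1.46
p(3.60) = 14.52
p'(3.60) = 15.15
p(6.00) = 66.78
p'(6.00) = 28.40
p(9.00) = 176.82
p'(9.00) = 44.96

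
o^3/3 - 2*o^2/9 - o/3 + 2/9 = (o/3 + 1/3)*(o - 1)*(o - 2/3)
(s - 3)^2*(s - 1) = s^3 - 7*s^2 + 15*s - 9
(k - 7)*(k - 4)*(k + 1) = k^3 - 10*k^2 + 17*k + 28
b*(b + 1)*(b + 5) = b^3 + 6*b^2 + 5*b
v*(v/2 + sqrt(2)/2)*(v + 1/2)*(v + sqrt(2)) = v^4/2 + v^3/4 + sqrt(2)*v^3 + sqrt(2)*v^2/2 + v^2 + v/2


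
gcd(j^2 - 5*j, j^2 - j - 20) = j - 5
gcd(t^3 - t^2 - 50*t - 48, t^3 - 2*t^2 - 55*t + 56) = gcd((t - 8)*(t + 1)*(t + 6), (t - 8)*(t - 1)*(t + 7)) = t - 8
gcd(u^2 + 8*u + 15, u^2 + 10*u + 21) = u + 3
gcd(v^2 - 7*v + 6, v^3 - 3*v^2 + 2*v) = v - 1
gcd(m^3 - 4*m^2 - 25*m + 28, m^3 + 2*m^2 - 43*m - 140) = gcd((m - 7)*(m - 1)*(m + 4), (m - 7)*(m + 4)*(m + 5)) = m^2 - 3*m - 28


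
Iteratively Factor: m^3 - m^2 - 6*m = (m - 3)*(m^2 + 2*m) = (m - 3)*(m + 2)*(m)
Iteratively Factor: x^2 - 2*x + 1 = (x - 1)*(x - 1)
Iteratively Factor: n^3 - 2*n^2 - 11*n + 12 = (n - 1)*(n^2 - n - 12) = (n - 1)*(n + 3)*(n - 4)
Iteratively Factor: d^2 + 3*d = (d)*(d + 3)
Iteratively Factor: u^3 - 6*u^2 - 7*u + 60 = (u - 4)*(u^2 - 2*u - 15) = (u - 5)*(u - 4)*(u + 3)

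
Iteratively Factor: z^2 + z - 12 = (z - 3)*(z + 4)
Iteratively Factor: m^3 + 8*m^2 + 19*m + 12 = (m + 3)*(m^2 + 5*m + 4) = (m + 1)*(m + 3)*(m + 4)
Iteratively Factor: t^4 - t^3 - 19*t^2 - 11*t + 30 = (t + 3)*(t^3 - 4*t^2 - 7*t + 10) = (t + 2)*(t + 3)*(t^2 - 6*t + 5) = (t - 1)*(t + 2)*(t + 3)*(t - 5)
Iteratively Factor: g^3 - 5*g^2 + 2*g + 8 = (g - 4)*(g^2 - g - 2) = (g - 4)*(g + 1)*(g - 2)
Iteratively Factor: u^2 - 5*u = (u)*(u - 5)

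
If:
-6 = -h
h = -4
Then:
No Solution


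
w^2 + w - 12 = (w - 3)*(w + 4)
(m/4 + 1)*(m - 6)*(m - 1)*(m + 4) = m^4/4 + m^3/4 - 17*m^2/2 - 16*m + 24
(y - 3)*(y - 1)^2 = y^3 - 5*y^2 + 7*y - 3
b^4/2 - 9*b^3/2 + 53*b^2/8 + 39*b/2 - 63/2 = (b/2 + 1)*(b - 6)*(b - 7/2)*(b - 3/2)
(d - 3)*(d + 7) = d^2 + 4*d - 21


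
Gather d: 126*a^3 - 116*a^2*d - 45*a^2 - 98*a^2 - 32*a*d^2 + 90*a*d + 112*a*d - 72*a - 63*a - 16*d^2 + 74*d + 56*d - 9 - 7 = 126*a^3 - 143*a^2 - 135*a + d^2*(-32*a - 16) + d*(-116*a^2 + 202*a + 130) - 16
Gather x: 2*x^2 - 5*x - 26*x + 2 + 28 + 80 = 2*x^2 - 31*x + 110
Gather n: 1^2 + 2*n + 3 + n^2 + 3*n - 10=n^2 + 5*n - 6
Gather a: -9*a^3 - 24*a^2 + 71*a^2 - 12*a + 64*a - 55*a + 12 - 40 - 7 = -9*a^3 + 47*a^2 - 3*a - 35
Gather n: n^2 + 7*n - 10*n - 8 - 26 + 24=n^2 - 3*n - 10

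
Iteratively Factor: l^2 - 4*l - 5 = (l + 1)*(l - 5)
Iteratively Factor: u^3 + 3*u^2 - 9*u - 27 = (u - 3)*(u^2 + 6*u + 9) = (u - 3)*(u + 3)*(u + 3)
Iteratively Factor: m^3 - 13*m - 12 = (m + 3)*(m^2 - 3*m - 4) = (m - 4)*(m + 3)*(m + 1)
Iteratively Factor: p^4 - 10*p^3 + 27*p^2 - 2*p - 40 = (p + 1)*(p^3 - 11*p^2 + 38*p - 40) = (p - 2)*(p + 1)*(p^2 - 9*p + 20) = (p - 5)*(p - 2)*(p + 1)*(p - 4)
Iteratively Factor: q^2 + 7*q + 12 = (q + 4)*(q + 3)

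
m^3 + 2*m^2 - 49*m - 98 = (m - 7)*(m + 2)*(m + 7)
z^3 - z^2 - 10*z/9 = z*(z - 5/3)*(z + 2/3)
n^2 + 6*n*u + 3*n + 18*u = (n + 3)*(n + 6*u)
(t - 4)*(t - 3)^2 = t^3 - 10*t^2 + 33*t - 36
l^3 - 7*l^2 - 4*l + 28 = (l - 7)*(l - 2)*(l + 2)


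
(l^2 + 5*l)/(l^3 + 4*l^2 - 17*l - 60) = l/(l^2 - l - 12)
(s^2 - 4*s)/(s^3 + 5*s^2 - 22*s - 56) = s/(s^2 + 9*s + 14)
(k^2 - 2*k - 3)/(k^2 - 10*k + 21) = (k + 1)/(k - 7)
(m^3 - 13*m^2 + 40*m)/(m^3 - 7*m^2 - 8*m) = (m - 5)/(m + 1)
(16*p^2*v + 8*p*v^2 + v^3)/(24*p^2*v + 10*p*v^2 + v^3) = (4*p + v)/(6*p + v)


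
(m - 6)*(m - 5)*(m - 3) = m^3 - 14*m^2 + 63*m - 90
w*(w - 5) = w^2 - 5*w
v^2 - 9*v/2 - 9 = (v - 6)*(v + 3/2)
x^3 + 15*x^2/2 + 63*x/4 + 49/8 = (x + 1/2)*(x + 7/2)^2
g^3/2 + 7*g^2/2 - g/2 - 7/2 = (g/2 + 1/2)*(g - 1)*(g + 7)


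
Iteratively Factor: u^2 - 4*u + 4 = (u - 2)*(u - 2)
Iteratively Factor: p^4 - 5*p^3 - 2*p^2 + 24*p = (p - 3)*(p^3 - 2*p^2 - 8*p) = p*(p - 3)*(p^2 - 2*p - 8) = p*(p - 4)*(p - 3)*(p + 2)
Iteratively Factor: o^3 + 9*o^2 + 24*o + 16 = (o + 4)*(o^2 + 5*o + 4) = (o + 4)^2*(o + 1)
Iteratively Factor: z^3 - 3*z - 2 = (z - 2)*(z^2 + 2*z + 1) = (z - 2)*(z + 1)*(z + 1)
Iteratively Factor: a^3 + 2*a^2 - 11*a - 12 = (a + 4)*(a^2 - 2*a - 3) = (a + 1)*(a + 4)*(a - 3)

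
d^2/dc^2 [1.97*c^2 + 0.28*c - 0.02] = 3.94000000000000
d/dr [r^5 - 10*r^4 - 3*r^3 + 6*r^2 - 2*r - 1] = 5*r^4 - 40*r^3 - 9*r^2 + 12*r - 2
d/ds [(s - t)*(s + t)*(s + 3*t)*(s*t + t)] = t*(4*s^3 + 9*s^2*t + 3*s^2 - 2*s*t^2 + 6*s*t - 3*t^3 - t^2)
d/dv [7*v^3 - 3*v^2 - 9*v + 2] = 21*v^2 - 6*v - 9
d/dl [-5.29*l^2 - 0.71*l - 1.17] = -10.58*l - 0.71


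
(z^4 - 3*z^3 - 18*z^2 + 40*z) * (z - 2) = z^5 - 5*z^4 - 12*z^3 + 76*z^2 - 80*z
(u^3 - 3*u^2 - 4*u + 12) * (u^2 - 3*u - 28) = u^5 - 6*u^4 - 23*u^3 + 108*u^2 + 76*u - 336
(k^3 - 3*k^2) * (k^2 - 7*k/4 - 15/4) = k^5 - 19*k^4/4 + 3*k^3/2 + 45*k^2/4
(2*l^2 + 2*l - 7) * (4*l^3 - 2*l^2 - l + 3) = 8*l^5 + 4*l^4 - 34*l^3 + 18*l^2 + 13*l - 21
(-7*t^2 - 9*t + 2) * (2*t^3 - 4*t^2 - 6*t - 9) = -14*t^5 + 10*t^4 + 82*t^3 + 109*t^2 + 69*t - 18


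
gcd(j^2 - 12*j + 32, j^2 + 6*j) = 1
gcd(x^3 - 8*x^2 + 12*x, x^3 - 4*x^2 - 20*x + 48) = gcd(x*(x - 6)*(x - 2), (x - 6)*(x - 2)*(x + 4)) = x^2 - 8*x + 12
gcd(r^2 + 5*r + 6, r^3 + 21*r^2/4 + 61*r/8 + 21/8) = r + 3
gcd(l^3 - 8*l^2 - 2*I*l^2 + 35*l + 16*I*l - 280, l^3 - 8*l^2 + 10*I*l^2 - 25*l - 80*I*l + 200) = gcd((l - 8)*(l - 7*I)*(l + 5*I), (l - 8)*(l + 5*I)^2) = l^2 + l*(-8 + 5*I) - 40*I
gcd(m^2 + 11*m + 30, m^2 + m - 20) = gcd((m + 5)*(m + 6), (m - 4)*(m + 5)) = m + 5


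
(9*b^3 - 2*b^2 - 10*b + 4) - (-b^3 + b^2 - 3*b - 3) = 10*b^3 - 3*b^2 - 7*b + 7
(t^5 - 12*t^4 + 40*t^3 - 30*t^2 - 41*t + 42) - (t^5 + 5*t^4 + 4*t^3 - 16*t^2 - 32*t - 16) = -17*t^4 + 36*t^3 - 14*t^2 - 9*t + 58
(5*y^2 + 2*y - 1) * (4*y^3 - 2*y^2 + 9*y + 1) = 20*y^5 - 2*y^4 + 37*y^3 + 25*y^2 - 7*y - 1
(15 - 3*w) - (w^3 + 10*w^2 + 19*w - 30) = -w^3 - 10*w^2 - 22*w + 45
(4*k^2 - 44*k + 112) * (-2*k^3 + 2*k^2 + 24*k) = -8*k^5 + 96*k^4 - 216*k^3 - 832*k^2 + 2688*k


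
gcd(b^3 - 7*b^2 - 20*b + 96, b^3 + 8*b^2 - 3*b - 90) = b - 3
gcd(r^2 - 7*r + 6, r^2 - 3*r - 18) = r - 6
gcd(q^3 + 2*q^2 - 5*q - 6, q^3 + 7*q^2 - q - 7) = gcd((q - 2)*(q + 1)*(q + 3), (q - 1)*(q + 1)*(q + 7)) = q + 1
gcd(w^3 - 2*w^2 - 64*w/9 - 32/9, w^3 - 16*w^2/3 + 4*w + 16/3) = w^2 - 10*w/3 - 8/3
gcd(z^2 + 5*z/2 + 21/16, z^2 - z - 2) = 1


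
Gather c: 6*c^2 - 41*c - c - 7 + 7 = 6*c^2 - 42*c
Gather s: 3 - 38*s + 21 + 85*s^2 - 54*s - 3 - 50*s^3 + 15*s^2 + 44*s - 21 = -50*s^3 + 100*s^2 - 48*s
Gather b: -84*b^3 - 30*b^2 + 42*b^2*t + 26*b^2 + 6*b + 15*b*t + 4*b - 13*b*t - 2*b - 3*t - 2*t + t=-84*b^3 + b^2*(42*t - 4) + b*(2*t + 8) - 4*t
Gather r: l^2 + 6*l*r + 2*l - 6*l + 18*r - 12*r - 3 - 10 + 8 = l^2 - 4*l + r*(6*l + 6) - 5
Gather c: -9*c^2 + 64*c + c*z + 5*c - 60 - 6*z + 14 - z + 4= -9*c^2 + c*(z + 69) - 7*z - 42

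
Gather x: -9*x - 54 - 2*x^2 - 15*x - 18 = -2*x^2 - 24*x - 72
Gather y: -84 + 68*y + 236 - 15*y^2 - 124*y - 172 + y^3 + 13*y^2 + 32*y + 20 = y^3 - 2*y^2 - 24*y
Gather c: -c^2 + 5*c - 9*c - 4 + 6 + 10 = -c^2 - 4*c + 12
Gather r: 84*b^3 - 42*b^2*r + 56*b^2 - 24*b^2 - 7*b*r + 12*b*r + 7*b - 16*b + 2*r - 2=84*b^3 + 32*b^2 - 9*b + r*(-42*b^2 + 5*b + 2) - 2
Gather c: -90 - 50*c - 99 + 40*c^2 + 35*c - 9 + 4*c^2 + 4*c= 44*c^2 - 11*c - 198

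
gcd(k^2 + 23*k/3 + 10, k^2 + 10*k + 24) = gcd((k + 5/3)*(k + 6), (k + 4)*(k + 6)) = k + 6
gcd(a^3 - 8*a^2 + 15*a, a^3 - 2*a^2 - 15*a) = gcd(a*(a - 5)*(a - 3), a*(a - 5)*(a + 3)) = a^2 - 5*a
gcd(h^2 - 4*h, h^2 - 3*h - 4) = h - 4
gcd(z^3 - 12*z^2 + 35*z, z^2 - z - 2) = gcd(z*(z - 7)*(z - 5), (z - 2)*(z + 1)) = 1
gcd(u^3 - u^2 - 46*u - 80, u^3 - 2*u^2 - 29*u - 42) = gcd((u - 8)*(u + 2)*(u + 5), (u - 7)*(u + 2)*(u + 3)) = u + 2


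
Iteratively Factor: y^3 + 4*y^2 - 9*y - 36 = (y + 4)*(y^2 - 9) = (y + 3)*(y + 4)*(y - 3)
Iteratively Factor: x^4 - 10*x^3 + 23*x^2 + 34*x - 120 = (x - 3)*(x^3 - 7*x^2 + 2*x + 40) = (x - 4)*(x - 3)*(x^2 - 3*x - 10) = (x - 4)*(x - 3)*(x + 2)*(x - 5)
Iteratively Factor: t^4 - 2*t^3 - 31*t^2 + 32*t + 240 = (t - 5)*(t^3 + 3*t^2 - 16*t - 48) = (t - 5)*(t + 3)*(t^2 - 16) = (t - 5)*(t - 4)*(t + 3)*(t + 4)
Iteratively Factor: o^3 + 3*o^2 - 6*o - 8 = (o + 1)*(o^2 + 2*o - 8) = (o + 1)*(o + 4)*(o - 2)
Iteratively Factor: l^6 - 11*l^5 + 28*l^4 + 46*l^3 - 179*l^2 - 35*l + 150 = (l - 1)*(l^5 - 10*l^4 + 18*l^3 + 64*l^2 - 115*l - 150) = (l - 3)*(l - 1)*(l^4 - 7*l^3 - 3*l^2 + 55*l + 50) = (l - 5)*(l - 3)*(l - 1)*(l^3 - 2*l^2 - 13*l - 10) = (l - 5)^2*(l - 3)*(l - 1)*(l^2 + 3*l + 2) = (l - 5)^2*(l - 3)*(l - 1)*(l + 1)*(l + 2)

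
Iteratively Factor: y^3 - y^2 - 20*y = (y + 4)*(y^2 - 5*y) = (y - 5)*(y + 4)*(y)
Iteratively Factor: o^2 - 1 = (o + 1)*(o - 1)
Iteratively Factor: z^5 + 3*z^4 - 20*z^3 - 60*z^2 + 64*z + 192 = (z - 2)*(z^4 + 5*z^3 - 10*z^2 - 80*z - 96) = (z - 2)*(z + 4)*(z^3 + z^2 - 14*z - 24) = (z - 4)*(z - 2)*(z + 4)*(z^2 + 5*z + 6) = (z - 4)*(z - 2)*(z + 3)*(z + 4)*(z + 2)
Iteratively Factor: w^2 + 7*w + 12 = (w + 4)*(w + 3)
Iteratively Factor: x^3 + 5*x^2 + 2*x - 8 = (x - 1)*(x^2 + 6*x + 8) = (x - 1)*(x + 2)*(x + 4)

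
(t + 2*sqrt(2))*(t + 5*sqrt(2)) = t^2 + 7*sqrt(2)*t + 20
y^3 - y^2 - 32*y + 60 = (y - 5)*(y - 2)*(y + 6)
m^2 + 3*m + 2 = (m + 1)*(m + 2)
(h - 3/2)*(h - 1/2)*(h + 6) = h^3 + 4*h^2 - 45*h/4 + 9/2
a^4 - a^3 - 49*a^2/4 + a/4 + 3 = (a - 4)*(a - 1/2)*(a + 1/2)*(a + 3)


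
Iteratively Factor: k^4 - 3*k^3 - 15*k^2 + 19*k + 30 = (k - 5)*(k^3 + 2*k^2 - 5*k - 6) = (k - 5)*(k + 1)*(k^2 + k - 6) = (k - 5)*(k + 1)*(k + 3)*(k - 2)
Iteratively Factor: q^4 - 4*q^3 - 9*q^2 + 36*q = (q)*(q^3 - 4*q^2 - 9*q + 36) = q*(q - 3)*(q^2 - q - 12) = q*(q - 3)*(q + 3)*(q - 4)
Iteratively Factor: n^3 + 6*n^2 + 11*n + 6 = (n + 1)*(n^2 + 5*n + 6) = (n + 1)*(n + 2)*(n + 3)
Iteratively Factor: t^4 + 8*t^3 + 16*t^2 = (t)*(t^3 + 8*t^2 + 16*t) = t^2*(t^2 + 8*t + 16) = t^2*(t + 4)*(t + 4)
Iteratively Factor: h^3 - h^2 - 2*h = (h + 1)*(h^2 - 2*h) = (h - 2)*(h + 1)*(h)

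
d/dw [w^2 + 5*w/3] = 2*w + 5/3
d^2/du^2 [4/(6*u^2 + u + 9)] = 8*(-36*u^2 - 6*u + (12*u + 1)^2 - 54)/(6*u^2 + u + 9)^3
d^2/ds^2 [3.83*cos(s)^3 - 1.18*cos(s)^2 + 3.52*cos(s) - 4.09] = -34.47*cos(s)^3 + 4.72*cos(s)^2 + 19.46*cos(s) - 2.36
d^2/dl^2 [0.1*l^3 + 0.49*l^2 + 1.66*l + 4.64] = 0.6*l + 0.98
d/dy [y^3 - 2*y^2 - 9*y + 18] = 3*y^2 - 4*y - 9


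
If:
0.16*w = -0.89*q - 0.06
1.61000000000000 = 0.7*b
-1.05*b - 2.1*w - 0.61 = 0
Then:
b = 2.30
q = 0.19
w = -1.44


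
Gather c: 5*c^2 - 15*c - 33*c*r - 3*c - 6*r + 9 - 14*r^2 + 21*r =5*c^2 + c*(-33*r - 18) - 14*r^2 + 15*r + 9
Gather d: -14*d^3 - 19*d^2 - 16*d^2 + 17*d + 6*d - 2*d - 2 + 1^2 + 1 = -14*d^3 - 35*d^2 + 21*d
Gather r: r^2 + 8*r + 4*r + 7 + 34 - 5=r^2 + 12*r + 36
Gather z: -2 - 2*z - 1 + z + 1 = -z - 2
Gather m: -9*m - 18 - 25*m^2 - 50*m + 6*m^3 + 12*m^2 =6*m^3 - 13*m^2 - 59*m - 18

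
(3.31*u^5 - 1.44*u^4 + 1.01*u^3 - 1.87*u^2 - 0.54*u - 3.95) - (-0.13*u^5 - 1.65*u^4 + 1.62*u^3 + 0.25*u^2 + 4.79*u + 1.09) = 3.44*u^5 + 0.21*u^4 - 0.61*u^3 - 2.12*u^2 - 5.33*u - 5.04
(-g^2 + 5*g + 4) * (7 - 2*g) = 2*g^3 - 17*g^2 + 27*g + 28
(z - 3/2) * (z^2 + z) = z^3 - z^2/2 - 3*z/2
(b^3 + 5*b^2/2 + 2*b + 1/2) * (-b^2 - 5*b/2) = -b^5 - 5*b^4 - 33*b^3/4 - 11*b^2/2 - 5*b/4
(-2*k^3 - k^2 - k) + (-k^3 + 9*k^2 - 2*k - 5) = -3*k^3 + 8*k^2 - 3*k - 5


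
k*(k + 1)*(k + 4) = k^3 + 5*k^2 + 4*k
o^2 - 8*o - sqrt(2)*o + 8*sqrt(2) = (o - 8)*(o - sqrt(2))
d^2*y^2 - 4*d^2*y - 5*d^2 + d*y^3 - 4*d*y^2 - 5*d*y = (d + y)*(y - 5)*(d*y + d)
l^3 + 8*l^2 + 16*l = l*(l + 4)^2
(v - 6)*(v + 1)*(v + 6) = v^3 + v^2 - 36*v - 36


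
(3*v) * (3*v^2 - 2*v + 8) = 9*v^3 - 6*v^2 + 24*v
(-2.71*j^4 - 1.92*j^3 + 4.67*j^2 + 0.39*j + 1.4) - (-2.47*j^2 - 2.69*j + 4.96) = -2.71*j^4 - 1.92*j^3 + 7.14*j^2 + 3.08*j - 3.56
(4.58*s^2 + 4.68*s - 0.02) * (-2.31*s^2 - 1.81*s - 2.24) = -10.5798*s^4 - 19.1006*s^3 - 18.6838*s^2 - 10.447*s + 0.0448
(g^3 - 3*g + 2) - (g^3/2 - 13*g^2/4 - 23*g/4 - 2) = g^3/2 + 13*g^2/4 + 11*g/4 + 4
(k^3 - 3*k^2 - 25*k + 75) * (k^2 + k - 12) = k^5 - 2*k^4 - 40*k^3 + 86*k^2 + 375*k - 900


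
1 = 1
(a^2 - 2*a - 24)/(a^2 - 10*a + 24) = (a + 4)/(a - 4)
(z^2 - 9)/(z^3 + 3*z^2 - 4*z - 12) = (z - 3)/(z^2 - 4)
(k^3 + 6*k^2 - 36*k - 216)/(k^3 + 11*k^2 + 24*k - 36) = (k - 6)/(k - 1)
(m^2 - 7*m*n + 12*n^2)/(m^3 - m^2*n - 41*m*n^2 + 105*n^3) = (m - 4*n)/(m^2 + 2*m*n - 35*n^2)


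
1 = 1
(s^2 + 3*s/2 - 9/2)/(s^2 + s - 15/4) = 2*(s + 3)/(2*s + 5)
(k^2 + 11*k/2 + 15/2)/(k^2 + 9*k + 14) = (2*k^2 + 11*k + 15)/(2*(k^2 + 9*k + 14))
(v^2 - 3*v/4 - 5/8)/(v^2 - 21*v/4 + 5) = (v + 1/2)/(v - 4)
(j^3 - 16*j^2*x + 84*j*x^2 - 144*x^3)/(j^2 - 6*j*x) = j - 10*x + 24*x^2/j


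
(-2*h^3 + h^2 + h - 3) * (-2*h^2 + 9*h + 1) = 4*h^5 - 20*h^4 + 5*h^3 + 16*h^2 - 26*h - 3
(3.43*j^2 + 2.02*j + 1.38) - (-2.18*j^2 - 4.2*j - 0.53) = 5.61*j^2 + 6.22*j + 1.91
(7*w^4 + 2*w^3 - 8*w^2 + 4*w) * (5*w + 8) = 35*w^5 + 66*w^4 - 24*w^3 - 44*w^2 + 32*w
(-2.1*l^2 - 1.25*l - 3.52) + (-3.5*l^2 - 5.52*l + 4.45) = -5.6*l^2 - 6.77*l + 0.93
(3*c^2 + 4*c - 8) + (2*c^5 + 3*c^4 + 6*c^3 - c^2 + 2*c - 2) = 2*c^5 + 3*c^4 + 6*c^3 + 2*c^2 + 6*c - 10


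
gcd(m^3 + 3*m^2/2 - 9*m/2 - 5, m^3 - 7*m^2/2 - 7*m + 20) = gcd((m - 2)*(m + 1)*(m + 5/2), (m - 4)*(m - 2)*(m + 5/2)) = m^2 + m/2 - 5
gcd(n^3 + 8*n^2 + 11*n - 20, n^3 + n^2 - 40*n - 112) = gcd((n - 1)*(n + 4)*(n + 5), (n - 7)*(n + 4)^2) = n + 4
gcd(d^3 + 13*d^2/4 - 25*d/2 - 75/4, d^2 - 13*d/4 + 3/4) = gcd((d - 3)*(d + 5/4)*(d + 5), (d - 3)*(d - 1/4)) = d - 3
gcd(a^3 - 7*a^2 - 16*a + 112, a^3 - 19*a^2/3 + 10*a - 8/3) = a - 4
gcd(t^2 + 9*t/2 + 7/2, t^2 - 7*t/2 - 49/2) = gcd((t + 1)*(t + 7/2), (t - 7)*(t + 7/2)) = t + 7/2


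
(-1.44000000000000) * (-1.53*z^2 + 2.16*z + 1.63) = 2.2032*z^2 - 3.1104*z - 2.3472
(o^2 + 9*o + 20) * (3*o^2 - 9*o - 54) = 3*o^4 + 18*o^3 - 75*o^2 - 666*o - 1080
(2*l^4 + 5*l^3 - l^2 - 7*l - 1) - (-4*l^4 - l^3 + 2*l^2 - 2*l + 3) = 6*l^4 + 6*l^3 - 3*l^2 - 5*l - 4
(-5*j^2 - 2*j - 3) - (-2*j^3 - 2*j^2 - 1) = 2*j^3 - 3*j^2 - 2*j - 2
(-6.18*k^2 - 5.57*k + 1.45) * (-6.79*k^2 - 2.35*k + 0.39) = 41.9622*k^4 + 52.3433*k^3 + 0.833800000000002*k^2 - 5.5798*k + 0.5655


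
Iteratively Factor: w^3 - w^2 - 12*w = (w)*(w^2 - w - 12) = w*(w - 4)*(w + 3)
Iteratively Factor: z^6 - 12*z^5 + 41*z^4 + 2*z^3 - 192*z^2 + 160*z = (z - 1)*(z^5 - 11*z^4 + 30*z^3 + 32*z^2 - 160*z) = (z - 4)*(z - 1)*(z^4 - 7*z^3 + 2*z^2 + 40*z) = (z - 4)^2*(z - 1)*(z^3 - 3*z^2 - 10*z) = (z - 4)^2*(z - 1)*(z + 2)*(z^2 - 5*z) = z*(z - 4)^2*(z - 1)*(z + 2)*(z - 5)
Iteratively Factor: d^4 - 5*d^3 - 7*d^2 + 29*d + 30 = (d - 5)*(d^3 - 7*d - 6) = (d - 5)*(d - 3)*(d^2 + 3*d + 2) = (d - 5)*(d - 3)*(d + 2)*(d + 1)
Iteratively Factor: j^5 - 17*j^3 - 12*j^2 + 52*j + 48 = (j + 2)*(j^4 - 2*j^3 - 13*j^2 + 14*j + 24) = (j - 2)*(j + 2)*(j^3 - 13*j - 12) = (j - 2)*(j + 2)*(j + 3)*(j^2 - 3*j - 4) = (j - 4)*(j - 2)*(j + 2)*(j + 3)*(j + 1)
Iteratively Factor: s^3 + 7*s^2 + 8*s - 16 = (s - 1)*(s^2 + 8*s + 16) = (s - 1)*(s + 4)*(s + 4)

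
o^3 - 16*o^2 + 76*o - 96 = (o - 8)*(o - 6)*(o - 2)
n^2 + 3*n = n*(n + 3)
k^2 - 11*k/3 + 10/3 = (k - 2)*(k - 5/3)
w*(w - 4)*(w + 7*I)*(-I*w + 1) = -I*w^4 + 8*w^3 + 4*I*w^3 - 32*w^2 + 7*I*w^2 - 28*I*w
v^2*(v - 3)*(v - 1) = v^4 - 4*v^3 + 3*v^2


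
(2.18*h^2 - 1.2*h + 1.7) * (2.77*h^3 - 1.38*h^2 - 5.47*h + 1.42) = 6.0386*h^5 - 6.3324*h^4 - 5.5596*h^3 + 7.3136*h^2 - 11.003*h + 2.414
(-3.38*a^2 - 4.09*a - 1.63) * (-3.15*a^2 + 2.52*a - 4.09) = 10.647*a^4 + 4.3659*a^3 + 8.6519*a^2 + 12.6205*a + 6.6667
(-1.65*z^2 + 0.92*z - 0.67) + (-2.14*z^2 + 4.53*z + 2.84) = -3.79*z^2 + 5.45*z + 2.17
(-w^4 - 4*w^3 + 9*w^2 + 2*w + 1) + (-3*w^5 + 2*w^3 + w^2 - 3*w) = -3*w^5 - w^4 - 2*w^3 + 10*w^2 - w + 1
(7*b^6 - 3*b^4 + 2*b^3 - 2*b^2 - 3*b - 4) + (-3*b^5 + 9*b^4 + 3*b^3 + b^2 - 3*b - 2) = 7*b^6 - 3*b^5 + 6*b^4 + 5*b^3 - b^2 - 6*b - 6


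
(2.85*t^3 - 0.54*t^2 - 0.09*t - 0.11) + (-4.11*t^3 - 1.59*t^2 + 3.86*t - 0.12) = -1.26*t^3 - 2.13*t^2 + 3.77*t - 0.23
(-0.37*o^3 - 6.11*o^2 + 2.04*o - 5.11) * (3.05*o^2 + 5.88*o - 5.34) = -1.1285*o^5 - 20.8111*o^4 - 27.729*o^3 + 29.0371*o^2 - 40.9404*o + 27.2874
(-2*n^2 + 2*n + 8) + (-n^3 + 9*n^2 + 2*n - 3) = -n^3 + 7*n^2 + 4*n + 5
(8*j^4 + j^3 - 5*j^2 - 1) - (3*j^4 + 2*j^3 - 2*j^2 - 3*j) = 5*j^4 - j^3 - 3*j^2 + 3*j - 1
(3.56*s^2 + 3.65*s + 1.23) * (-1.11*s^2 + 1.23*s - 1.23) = -3.9516*s^4 + 0.3273*s^3 - 1.2546*s^2 - 2.9766*s - 1.5129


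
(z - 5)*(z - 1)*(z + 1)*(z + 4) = z^4 - z^3 - 21*z^2 + z + 20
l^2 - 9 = (l - 3)*(l + 3)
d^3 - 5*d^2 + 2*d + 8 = (d - 4)*(d - 2)*(d + 1)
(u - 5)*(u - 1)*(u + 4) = u^3 - 2*u^2 - 19*u + 20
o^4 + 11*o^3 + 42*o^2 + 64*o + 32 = (o + 1)*(o + 2)*(o + 4)^2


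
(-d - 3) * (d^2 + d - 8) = -d^3 - 4*d^2 + 5*d + 24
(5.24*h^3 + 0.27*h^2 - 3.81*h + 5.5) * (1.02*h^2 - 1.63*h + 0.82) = 5.3448*h^5 - 8.2658*h^4 - 0.0294999999999999*h^3 + 12.0417*h^2 - 12.0892*h + 4.51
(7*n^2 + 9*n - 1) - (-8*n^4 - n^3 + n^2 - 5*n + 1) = 8*n^4 + n^3 + 6*n^2 + 14*n - 2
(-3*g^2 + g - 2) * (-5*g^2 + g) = 15*g^4 - 8*g^3 + 11*g^2 - 2*g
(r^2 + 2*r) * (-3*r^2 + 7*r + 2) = -3*r^4 + r^3 + 16*r^2 + 4*r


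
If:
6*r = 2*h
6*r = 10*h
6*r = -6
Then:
No Solution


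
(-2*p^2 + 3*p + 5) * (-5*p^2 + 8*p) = 10*p^4 - 31*p^3 - p^2 + 40*p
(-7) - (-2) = -5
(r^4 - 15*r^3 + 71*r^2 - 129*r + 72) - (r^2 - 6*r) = r^4 - 15*r^3 + 70*r^2 - 123*r + 72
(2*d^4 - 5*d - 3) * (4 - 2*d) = -4*d^5 + 8*d^4 + 10*d^2 - 14*d - 12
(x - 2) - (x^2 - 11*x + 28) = -x^2 + 12*x - 30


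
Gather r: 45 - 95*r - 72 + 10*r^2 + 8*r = 10*r^2 - 87*r - 27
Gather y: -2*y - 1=-2*y - 1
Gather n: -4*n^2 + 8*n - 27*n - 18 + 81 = -4*n^2 - 19*n + 63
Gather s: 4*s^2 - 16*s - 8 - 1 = 4*s^2 - 16*s - 9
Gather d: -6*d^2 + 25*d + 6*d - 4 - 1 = -6*d^2 + 31*d - 5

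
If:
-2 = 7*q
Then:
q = -2/7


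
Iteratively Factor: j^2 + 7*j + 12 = (j + 3)*(j + 4)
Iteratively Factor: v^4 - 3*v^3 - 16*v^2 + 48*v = (v + 4)*(v^3 - 7*v^2 + 12*v) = v*(v + 4)*(v^2 - 7*v + 12) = v*(v - 3)*(v + 4)*(v - 4)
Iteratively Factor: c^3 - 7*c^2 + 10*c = (c - 5)*(c^2 - 2*c) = (c - 5)*(c - 2)*(c)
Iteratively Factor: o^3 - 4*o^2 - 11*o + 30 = (o - 5)*(o^2 + o - 6) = (o - 5)*(o - 2)*(o + 3)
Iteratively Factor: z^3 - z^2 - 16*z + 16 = (z + 4)*(z^2 - 5*z + 4) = (z - 1)*(z + 4)*(z - 4)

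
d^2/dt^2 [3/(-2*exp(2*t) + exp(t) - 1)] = 3*(-2*(4*exp(t) - 1)^2*exp(t) + (8*exp(t) - 1)*(2*exp(2*t) - exp(t) + 1))*exp(t)/(2*exp(2*t) - exp(t) + 1)^3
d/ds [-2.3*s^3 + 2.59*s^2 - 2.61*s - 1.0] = -6.9*s^2 + 5.18*s - 2.61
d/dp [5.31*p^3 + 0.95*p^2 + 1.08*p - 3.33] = 15.93*p^2 + 1.9*p + 1.08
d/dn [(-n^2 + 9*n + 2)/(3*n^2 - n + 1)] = (-26*n^2 - 14*n + 11)/(9*n^4 - 6*n^3 + 7*n^2 - 2*n + 1)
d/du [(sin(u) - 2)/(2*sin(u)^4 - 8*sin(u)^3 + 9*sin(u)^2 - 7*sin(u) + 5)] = (-6*sin(u)^4 - 57*sin(u)^2 + 60*sin(u) - 8*sin(3*u) - 9)*cos(u)/(2*sin(u)^4 - 8*sin(u)^3 + 9*sin(u)^2 - 7*sin(u) + 5)^2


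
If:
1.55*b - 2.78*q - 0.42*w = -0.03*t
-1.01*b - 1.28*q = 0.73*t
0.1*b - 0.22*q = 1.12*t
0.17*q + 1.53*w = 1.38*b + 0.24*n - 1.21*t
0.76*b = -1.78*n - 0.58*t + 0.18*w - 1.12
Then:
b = -0.01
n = -0.63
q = 0.01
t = -0.00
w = -0.11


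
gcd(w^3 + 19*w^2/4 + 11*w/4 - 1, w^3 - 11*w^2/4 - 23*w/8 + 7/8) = w^2 + 3*w/4 - 1/4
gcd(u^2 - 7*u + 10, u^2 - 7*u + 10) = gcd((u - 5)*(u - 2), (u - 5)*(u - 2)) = u^2 - 7*u + 10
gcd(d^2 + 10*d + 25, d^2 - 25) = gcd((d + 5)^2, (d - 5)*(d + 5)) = d + 5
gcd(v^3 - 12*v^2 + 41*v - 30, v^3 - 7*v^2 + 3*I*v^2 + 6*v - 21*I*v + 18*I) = v^2 - 7*v + 6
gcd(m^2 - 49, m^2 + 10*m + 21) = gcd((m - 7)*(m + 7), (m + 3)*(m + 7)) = m + 7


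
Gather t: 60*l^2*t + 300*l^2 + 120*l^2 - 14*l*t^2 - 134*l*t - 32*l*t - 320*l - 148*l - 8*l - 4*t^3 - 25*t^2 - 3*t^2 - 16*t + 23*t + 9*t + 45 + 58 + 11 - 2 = 420*l^2 - 476*l - 4*t^3 + t^2*(-14*l - 28) + t*(60*l^2 - 166*l + 16) + 112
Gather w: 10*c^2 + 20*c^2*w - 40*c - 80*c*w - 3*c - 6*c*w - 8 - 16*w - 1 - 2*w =10*c^2 - 43*c + w*(20*c^2 - 86*c - 18) - 9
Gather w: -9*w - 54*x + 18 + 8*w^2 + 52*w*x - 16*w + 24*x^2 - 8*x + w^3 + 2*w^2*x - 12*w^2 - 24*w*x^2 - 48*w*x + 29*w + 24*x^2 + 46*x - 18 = w^3 + w^2*(2*x - 4) + w*(-24*x^2 + 4*x + 4) + 48*x^2 - 16*x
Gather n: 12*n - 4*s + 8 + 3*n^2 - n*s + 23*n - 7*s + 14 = 3*n^2 + n*(35 - s) - 11*s + 22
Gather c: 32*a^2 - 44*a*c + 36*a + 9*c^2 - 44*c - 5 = 32*a^2 + 36*a + 9*c^2 + c*(-44*a - 44) - 5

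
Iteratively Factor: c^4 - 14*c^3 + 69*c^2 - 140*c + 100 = (c - 5)*(c^3 - 9*c^2 + 24*c - 20) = (c - 5)*(c - 2)*(c^2 - 7*c + 10) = (c - 5)^2*(c - 2)*(c - 2)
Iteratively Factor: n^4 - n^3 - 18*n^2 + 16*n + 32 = (n - 2)*(n^3 + n^2 - 16*n - 16) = (n - 2)*(n + 1)*(n^2 - 16) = (n - 2)*(n + 1)*(n + 4)*(n - 4)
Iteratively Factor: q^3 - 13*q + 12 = (q - 3)*(q^2 + 3*q - 4) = (q - 3)*(q + 4)*(q - 1)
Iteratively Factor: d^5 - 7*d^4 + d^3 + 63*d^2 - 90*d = (d)*(d^4 - 7*d^3 + d^2 + 63*d - 90) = d*(d - 5)*(d^3 - 2*d^2 - 9*d + 18) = d*(d - 5)*(d - 2)*(d^2 - 9) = d*(d - 5)*(d - 2)*(d + 3)*(d - 3)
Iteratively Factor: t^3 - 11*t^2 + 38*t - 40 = (t - 4)*(t^2 - 7*t + 10) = (t - 5)*(t - 4)*(t - 2)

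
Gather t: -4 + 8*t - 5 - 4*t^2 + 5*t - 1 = -4*t^2 + 13*t - 10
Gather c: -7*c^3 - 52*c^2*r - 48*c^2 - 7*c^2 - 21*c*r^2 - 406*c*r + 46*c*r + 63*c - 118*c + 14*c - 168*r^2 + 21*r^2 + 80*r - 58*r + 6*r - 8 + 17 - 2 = -7*c^3 + c^2*(-52*r - 55) + c*(-21*r^2 - 360*r - 41) - 147*r^2 + 28*r + 7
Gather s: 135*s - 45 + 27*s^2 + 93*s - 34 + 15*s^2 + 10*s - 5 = 42*s^2 + 238*s - 84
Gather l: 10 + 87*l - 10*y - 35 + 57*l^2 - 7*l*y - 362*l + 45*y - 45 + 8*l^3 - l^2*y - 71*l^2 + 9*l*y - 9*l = 8*l^3 + l^2*(-y - 14) + l*(2*y - 284) + 35*y - 70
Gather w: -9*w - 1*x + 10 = -9*w - x + 10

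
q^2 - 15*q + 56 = (q - 8)*(q - 7)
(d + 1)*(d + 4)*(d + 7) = d^3 + 12*d^2 + 39*d + 28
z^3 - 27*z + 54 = (z - 3)^2*(z + 6)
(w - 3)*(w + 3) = w^2 - 9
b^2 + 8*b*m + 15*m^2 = (b + 3*m)*(b + 5*m)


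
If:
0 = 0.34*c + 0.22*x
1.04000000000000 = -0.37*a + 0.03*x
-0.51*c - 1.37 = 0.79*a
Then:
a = -3.07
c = 2.07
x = -3.20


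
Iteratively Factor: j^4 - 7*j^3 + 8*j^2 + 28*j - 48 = (j - 2)*(j^3 - 5*j^2 - 2*j + 24) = (j - 2)*(j + 2)*(j^2 - 7*j + 12) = (j - 4)*(j - 2)*(j + 2)*(j - 3)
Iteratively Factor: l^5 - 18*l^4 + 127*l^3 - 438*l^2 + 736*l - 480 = (l - 4)*(l^4 - 14*l^3 + 71*l^2 - 154*l + 120) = (l - 4)*(l - 2)*(l^3 - 12*l^2 + 47*l - 60) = (l - 5)*(l - 4)*(l - 2)*(l^2 - 7*l + 12) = (l - 5)*(l - 4)*(l - 3)*(l - 2)*(l - 4)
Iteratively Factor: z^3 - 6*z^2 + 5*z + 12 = (z + 1)*(z^2 - 7*z + 12) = (z - 4)*(z + 1)*(z - 3)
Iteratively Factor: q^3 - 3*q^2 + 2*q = (q - 2)*(q^2 - q) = (q - 2)*(q - 1)*(q)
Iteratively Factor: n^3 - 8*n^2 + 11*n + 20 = (n + 1)*(n^2 - 9*n + 20) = (n - 5)*(n + 1)*(n - 4)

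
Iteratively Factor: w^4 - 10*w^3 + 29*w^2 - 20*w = (w)*(w^3 - 10*w^2 + 29*w - 20) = w*(w - 4)*(w^2 - 6*w + 5) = w*(w - 5)*(w - 4)*(w - 1)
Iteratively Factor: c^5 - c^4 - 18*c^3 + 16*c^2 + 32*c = (c - 2)*(c^4 + c^3 - 16*c^2 - 16*c) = (c - 4)*(c - 2)*(c^3 + 5*c^2 + 4*c) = (c - 4)*(c - 2)*(c + 4)*(c^2 + c) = c*(c - 4)*(c - 2)*(c + 4)*(c + 1)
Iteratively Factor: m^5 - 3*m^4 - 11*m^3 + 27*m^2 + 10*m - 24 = (m - 4)*(m^4 + m^3 - 7*m^2 - m + 6) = (m - 4)*(m + 3)*(m^3 - 2*m^2 - m + 2) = (m - 4)*(m - 1)*(m + 3)*(m^2 - m - 2) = (m - 4)*(m - 1)*(m + 1)*(m + 3)*(m - 2)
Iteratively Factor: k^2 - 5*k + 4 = (k - 4)*(k - 1)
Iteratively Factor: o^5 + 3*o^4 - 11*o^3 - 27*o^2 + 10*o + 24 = (o - 1)*(o^4 + 4*o^3 - 7*o^2 - 34*o - 24) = (o - 1)*(o + 2)*(o^3 + 2*o^2 - 11*o - 12) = (o - 1)*(o + 2)*(o + 4)*(o^2 - 2*o - 3) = (o - 1)*(o + 1)*(o + 2)*(o + 4)*(o - 3)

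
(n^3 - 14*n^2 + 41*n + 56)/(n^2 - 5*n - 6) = (n^2 - 15*n + 56)/(n - 6)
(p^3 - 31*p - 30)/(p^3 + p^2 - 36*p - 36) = (p + 5)/(p + 6)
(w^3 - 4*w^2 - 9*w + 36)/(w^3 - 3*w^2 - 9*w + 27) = (w - 4)/(w - 3)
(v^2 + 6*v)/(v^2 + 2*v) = (v + 6)/(v + 2)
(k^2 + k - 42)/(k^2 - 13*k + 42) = (k + 7)/(k - 7)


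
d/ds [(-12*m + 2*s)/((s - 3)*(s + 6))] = 2*(12*m*s + 18*m - s^2 - 18)/(s^4 + 6*s^3 - 27*s^2 - 108*s + 324)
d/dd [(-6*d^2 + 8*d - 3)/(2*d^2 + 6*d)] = (-26*d^2 + 6*d + 9)/(2*d^2*(d^2 + 6*d + 9))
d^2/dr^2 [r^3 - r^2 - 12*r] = 6*r - 2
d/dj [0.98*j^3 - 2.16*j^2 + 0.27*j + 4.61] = 2.94*j^2 - 4.32*j + 0.27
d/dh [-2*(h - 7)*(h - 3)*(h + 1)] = -6*h^2 + 36*h - 22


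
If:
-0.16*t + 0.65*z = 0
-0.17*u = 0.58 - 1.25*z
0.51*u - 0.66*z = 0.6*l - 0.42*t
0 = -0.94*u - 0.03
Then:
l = 0.77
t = 1.87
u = -0.03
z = 0.46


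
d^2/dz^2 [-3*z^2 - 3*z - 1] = -6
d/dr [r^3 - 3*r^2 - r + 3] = 3*r^2 - 6*r - 1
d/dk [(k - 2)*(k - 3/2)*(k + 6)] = 3*k^2 + 5*k - 18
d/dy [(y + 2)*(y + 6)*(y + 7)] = 3*y^2 + 30*y + 68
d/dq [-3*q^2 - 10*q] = -6*q - 10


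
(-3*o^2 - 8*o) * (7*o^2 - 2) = -21*o^4 - 56*o^3 + 6*o^2 + 16*o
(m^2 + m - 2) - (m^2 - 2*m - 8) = 3*m + 6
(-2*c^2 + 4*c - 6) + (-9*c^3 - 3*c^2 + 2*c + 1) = -9*c^3 - 5*c^2 + 6*c - 5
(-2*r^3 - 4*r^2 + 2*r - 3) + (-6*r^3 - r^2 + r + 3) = -8*r^3 - 5*r^2 + 3*r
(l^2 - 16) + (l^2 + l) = 2*l^2 + l - 16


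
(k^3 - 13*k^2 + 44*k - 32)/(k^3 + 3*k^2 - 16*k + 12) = (k^2 - 12*k + 32)/(k^2 + 4*k - 12)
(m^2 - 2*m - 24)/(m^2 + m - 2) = (m^2 - 2*m - 24)/(m^2 + m - 2)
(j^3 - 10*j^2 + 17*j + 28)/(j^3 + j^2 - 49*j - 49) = (j - 4)/(j + 7)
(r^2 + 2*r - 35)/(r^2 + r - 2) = (r^2 + 2*r - 35)/(r^2 + r - 2)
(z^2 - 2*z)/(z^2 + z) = (z - 2)/(z + 1)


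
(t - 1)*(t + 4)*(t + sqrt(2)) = t^3 + sqrt(2)*t^2 + 3*t^2 - 4*t + 3*sqrt(2)*t - 4*sqrt(2)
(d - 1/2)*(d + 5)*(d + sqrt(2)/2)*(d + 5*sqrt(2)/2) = d^4 + 3*sqrt(2)*d^3 + 9*d^3/2 + 27*sqrt(2)*d^2/2 - 15*sqrt(2)*d/2 + 45*d/4 - 25/4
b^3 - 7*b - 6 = (b - 3)*(b + 1)*(b + 2)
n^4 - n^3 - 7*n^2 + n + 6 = (n - 3)*(n - 1)*(n + 1)*(n + 2)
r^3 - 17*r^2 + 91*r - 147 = (r - 7)^2*(r - 3)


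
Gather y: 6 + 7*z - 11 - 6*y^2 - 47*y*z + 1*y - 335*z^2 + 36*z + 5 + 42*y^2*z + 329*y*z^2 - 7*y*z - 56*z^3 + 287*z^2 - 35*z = y^2*(42*z - 6) + y*(329*z^2 - 54*z + 1) - 56*z^3 - 48*z^2 + 8*z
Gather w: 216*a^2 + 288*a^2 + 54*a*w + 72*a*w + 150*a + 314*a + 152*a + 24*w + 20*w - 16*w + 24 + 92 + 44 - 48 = 504*a^2 + 616*a + w*(126*a + 28) + 112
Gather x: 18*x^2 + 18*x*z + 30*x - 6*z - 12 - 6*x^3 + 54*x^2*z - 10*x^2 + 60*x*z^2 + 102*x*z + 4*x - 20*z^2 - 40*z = -6*x^3 + x^2*(54*z + 8) + x*(60*z^2 + 120*z + 34) - 20*z^2 - 46*z - 12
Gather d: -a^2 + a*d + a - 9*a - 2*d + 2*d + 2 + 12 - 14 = -a^2 + a*d - 8*a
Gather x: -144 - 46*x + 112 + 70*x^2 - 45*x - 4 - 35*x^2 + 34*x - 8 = 35*x^2 - 57*x - 44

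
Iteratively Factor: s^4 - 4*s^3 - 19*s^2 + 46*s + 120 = (s + 3)*(s^3 - 7*s^2 + 2*s + 40) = (s + 2)*(s + 3)*(s^2 - 9*s + 20) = (s - 4)*(s + 2)*(s + 3)*(s - 5)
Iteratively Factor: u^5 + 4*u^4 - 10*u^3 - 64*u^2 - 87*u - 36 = (u + 1)*(u^4 + 3*u^3 - 13*u^2 - 51*u - 36) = (u + 1)*(u + 3)*(u^3 - 13*u - 12) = (u + 1)*(u + 3)^2*(u^2 - 3*u - 4) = (u - 4)*(u + 1)*(u + 3)^2*(u + 1)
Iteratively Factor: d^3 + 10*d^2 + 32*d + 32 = (d + 2)*(d^2 + 8*d + 16) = (d + 2)*(d + 4)*(d + 4)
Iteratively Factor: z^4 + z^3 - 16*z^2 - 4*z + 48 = (z + 4)*(z^3 - 3*z^2 - 4*z + 12) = (z - 3)*(z + 4)*(z^2 - 4) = (z - 3)*(z - 2)*(z + 4)*(z + 2)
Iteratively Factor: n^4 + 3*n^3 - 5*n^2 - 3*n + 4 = (n - 1)*(n^3 + 4*n^2 - n - 4) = (n - 1)*(n + 4)*(n^2 - 1) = (n - 1)^2*(n + 4)*(n + 1)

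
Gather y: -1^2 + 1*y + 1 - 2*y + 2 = 2 - y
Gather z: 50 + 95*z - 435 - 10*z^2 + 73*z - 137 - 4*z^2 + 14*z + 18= -14*z^2 + 182*z - 504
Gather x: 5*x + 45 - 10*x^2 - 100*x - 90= -10*x^2 - 95*x - 45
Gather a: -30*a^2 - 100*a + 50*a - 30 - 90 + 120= -30*a^2 - 50*a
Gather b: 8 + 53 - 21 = 40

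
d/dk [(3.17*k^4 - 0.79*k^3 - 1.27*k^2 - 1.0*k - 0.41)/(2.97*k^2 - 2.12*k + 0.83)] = (18.8298*k^5 - 22.5075*k^4 + 13.874*k^3 + 3.6953*k^2 + 0.3272*k - 1.6992)/(8.8209*k^4 - 12.5928*k^3 + 9.4246*k^2 - 3.5192*k + 0.6889)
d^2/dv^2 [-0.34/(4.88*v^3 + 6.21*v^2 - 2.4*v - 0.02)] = ((9.9552*v + 4.2228)*(4.88*v^3 + 6.21*v^2 - 2.4*v - 0.02) - 0.34*(14.64*v^2 + 12.42*v - 2.4)*(29.28*v^2 + 24.84*v - 4.8))/(4.88*v^3 + 6.21*v^2 - 2.4*v - 0.02)^3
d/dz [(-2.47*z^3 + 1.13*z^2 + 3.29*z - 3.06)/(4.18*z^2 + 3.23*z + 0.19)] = (-10.3246*z^4 - 15.9562*z^3 - 11.5102*z^2 + 26.011*z + 10.5089)/(17.4724*z^4 + 27.0028*z^3 + 12.0213*z^2 + 1.2274*z + 0.0361)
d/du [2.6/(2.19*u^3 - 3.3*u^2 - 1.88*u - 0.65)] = (-17.082*u^2 + 17.16*u + 4.888)/(-2.19*u^3 + 3.3*u^2 + 1.88*u + 0.65)^2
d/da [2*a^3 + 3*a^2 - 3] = 6*a*(a + 1)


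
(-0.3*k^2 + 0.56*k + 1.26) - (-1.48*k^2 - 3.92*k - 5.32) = 1.18*k^2 + 4.48*k + 6.58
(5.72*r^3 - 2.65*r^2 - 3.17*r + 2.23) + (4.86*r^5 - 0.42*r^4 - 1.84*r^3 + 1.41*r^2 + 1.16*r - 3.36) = 4.86*r^5 - 0.42*r^4 + 3.88*r^3 - 1.24*r^2 - 2.01*r - 1.13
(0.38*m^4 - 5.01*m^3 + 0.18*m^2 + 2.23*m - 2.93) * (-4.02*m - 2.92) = -1.5276*m^5 + 19.0306*m^4 + 13.9056*m^3 - 9.4902*m^2 + 5.267*m + 8.5556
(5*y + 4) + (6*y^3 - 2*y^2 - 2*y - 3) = 6*y^3 - 2*y^2 + 3*y + 1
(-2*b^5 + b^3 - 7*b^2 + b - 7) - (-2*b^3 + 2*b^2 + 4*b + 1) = -2*b^5 + 3*b^3 - 9*b^2 - 3*b - 8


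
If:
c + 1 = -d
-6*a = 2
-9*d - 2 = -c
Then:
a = -1/3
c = -7/10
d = -3/10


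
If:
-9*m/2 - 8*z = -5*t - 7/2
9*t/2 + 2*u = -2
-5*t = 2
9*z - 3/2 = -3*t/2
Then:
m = -11/135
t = -2/5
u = -1/10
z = 7/30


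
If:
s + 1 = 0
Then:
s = -1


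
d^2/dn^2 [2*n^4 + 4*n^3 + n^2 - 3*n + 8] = 24*n^2 + 24*n + 2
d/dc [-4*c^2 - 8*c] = -8*c - 8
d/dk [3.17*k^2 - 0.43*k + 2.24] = 6.34*k - 0.43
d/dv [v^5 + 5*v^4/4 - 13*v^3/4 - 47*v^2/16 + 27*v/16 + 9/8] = 5*v^4 + 5*v^3 - 39*v^2/4 - 47*v/8 + 27/16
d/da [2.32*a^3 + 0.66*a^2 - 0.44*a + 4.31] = 6.96*a^2 + 1.32*a - 0.44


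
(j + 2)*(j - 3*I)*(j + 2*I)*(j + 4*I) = j^4 + 2*j^3 + 3*I*j^3 + 10*j^2 + 6*I*j^2 + 20*j + 24*I*j + 48*I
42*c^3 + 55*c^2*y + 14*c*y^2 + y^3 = (c + y)*(6*c + y)*(7*c + y)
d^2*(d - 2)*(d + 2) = d^4 - 4*d^2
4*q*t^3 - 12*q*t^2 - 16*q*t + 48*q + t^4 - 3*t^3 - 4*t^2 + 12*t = (4*q + t)*(t - 3)*(t - 2)*(t + 2)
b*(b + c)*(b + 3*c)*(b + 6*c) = b^4 + 10*b^3*c + 27*b^2*c^2 + 18*b*c^3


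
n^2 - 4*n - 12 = (n - 6)*(n + 2)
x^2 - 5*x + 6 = (x - 3)*(x - 2)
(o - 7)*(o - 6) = o^2 - 13*o + 42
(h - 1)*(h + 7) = h^2 + 6*h - 7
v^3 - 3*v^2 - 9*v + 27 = (v - 3)^2*(v + 3)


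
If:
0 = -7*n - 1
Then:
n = -1/7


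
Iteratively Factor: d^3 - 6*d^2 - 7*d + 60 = (d - 4)*(d^2 - 2*d - 15) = (d - 4)*(d + 3)*(d - 5)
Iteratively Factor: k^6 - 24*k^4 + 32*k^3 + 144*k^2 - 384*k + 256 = (k + 4)*(k^5 - 4*k^4 - 8*k^3 + 64*k^2 - 112*k + 64) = (k - 2)*(k + 4)*(k^4 - 2*k^3 - 12*k^2 + 40*k - 32) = (k - 2)*(k + 4)^2*(k^3 - 6*k^2 + 12*k - 8) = (k - 2)^2*(k + 4)^2*(k^2 - 4*k + 4) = (k - 2)^3*(k + 4)^2*(k - 2)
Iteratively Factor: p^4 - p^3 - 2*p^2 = (p + 1)*(p^3 - 2*p^2) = p*(p + 1)*(p^2 - 2*p) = p*(p - 2)*(p + 1)*(p)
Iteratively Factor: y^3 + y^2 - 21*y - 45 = (y + 3)*(y^2 - 2*y - 15) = (y + 3)^2*(y - 5)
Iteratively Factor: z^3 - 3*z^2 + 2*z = (z - 1)*(z^2 - 2*z) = z*(z - 1)*(z - 2)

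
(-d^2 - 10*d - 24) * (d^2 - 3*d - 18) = -d^4 - 7*d^3 + 24*d^2 + 252*d + 432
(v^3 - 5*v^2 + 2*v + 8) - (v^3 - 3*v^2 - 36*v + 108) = -2*v^2 + 38*v - 100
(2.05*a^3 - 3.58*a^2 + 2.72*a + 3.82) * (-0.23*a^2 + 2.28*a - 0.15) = -0.4715*a^5 + 5.4974*a^4 - 9.0955*a^3 + 5.86*a^2 + 8.3016*a - 0.573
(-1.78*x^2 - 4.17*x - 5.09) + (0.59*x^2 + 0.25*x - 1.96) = -1.19*x^2 - 3.92*x - 7.05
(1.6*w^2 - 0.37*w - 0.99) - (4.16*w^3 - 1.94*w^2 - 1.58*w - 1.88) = -4.16*w^3 + 3.54*w^2 + 1.21*w + 0.89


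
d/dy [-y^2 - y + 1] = -2*y - 1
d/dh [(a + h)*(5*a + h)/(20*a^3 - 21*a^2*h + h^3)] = (9*a^2 - 2*a*h - h^2)/(16*a^4 - 40*a^3*h + 33*a^2*h^2 - 10*a*h^3 + h^4)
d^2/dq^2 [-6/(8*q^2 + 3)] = 288*(1 - 8*q^2)/(8*q^2 + 3)^3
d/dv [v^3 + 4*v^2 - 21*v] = 3*v^2 + 8*v - 21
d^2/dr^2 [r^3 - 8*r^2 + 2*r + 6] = 6*r - 16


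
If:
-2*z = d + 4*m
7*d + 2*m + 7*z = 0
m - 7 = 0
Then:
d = 24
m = 7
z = -26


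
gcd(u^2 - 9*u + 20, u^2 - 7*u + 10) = u - 5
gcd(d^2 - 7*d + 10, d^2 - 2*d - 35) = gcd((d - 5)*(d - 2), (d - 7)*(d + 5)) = 1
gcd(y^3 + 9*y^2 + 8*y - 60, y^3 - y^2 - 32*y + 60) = y^2 + 4*y - 12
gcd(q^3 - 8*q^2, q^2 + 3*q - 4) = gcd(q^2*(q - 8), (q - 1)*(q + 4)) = 1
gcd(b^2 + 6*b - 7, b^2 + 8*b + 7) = b + 7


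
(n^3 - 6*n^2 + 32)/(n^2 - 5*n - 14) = (n^2 - 8*n + 16)/(n - 7)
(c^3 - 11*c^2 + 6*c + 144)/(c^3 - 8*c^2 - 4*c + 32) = (c^2 - 3*c - 18)/(c^2 - 4)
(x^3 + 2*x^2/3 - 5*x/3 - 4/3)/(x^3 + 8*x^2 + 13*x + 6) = (x - 4/3)/(x + 6)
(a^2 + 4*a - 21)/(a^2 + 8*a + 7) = (a - 3)/(a + 1)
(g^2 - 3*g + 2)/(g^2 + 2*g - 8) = (g - 1)/(g + 4)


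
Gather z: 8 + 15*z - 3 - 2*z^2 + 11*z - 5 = -2*z^2 + 26*z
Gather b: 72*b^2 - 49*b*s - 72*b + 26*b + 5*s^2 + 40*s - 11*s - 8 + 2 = 72*b^2 + b*(-49*s - 46) + 5*s^2 + 29*s - 6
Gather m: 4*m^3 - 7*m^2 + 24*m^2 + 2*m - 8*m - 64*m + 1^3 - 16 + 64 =4*m^3 + 17*m^2 - 70*m + 49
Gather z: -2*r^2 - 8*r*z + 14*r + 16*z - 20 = -2*r^2 + 14*r + z*(16 - 8*r) - 20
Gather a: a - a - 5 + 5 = 0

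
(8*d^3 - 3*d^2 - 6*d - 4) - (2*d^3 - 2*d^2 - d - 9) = 6*d^3 - d^2 - 5*d + 5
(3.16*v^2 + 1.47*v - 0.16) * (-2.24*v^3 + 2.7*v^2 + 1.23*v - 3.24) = -7.0784*v^5 + 5.2392*v^4 + 8.2142*v^3 - 8.8623*v^2 - 4.9596*v + 0.5184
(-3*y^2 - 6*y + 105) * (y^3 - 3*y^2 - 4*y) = -3*y^5 + 3*y^4 + 135*y^3 - 291*y^2 - 420*y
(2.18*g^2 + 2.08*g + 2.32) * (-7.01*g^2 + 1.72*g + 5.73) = -15.2818*g^4 - 10.8312*g^3 - 0.194199999999995*g^2 + 15.9088*g + 13.2936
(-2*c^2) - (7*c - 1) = -2*c^2 - 7*c + 1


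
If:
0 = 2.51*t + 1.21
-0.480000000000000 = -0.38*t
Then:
No Solution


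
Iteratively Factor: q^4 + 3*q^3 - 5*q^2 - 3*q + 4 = (q - 1)*(q^3 + 4*q^2 - q - 4) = (q - 1)^2*(q^2 + 5*q + 4) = (q - 1)^2*(q + 4)*(q + 1)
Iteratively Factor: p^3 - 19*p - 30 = (p + 2)*(p^2 - 2*p - 15) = (p - 5)*(p + 2)*(p + 3)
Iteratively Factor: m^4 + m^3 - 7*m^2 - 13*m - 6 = (m + 1)*(m^3 - 7*m - 6) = (m - 3)*(m + 1)*(m^2 + 3*m + 2) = (m - 3)*(m + 1)*(m + 2)*(m + 1)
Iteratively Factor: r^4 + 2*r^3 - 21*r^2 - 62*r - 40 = (r + 4)*(r^3 - 2*r^2 - 13*r - 10) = (r + 2)*(r + 4)*(r^2 - 4*r - 5) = (r - 5)*(r + 2)*(r + 4)*(r + 1)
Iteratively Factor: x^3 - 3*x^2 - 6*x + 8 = (x - 4)*(x^2 + x - 2) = (x - 4)*(x - 1)*(x + 2)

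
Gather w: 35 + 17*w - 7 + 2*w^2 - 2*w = 2*w^2 + 15*w + 28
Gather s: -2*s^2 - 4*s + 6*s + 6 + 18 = -2*s^2 + 2*s + 24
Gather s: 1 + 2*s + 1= 2*s + 2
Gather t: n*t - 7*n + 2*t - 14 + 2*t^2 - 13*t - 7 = -7*n + 2*t^2 + t*(n - 11) - 21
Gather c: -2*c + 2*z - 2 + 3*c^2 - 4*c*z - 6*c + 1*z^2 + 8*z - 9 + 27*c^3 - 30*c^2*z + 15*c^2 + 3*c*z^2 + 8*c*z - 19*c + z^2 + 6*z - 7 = 27*c^3 + c^2*(18 - 30*z) + c*(3*z^2 + 4*z - 27) + 2*z^2 + 16*z - 18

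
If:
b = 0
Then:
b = 0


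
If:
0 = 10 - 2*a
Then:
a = 5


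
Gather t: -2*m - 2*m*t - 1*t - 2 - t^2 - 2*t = -2*m - t^2 + t*(-2*m - 3) - 2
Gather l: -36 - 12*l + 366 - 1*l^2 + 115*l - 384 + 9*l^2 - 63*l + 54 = 8*l^2 + 40*l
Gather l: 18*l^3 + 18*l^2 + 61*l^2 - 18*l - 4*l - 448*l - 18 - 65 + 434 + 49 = 18*l^3 + 79*l^2 - 470*l + 400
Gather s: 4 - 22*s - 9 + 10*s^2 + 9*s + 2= 10*s^2 - 13*s - 3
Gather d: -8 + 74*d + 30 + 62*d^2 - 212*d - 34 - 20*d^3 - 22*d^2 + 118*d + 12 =-20*d^3 + 40*d^2 - 20*d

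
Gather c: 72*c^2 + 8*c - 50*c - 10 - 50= 72*c^2 - 42*c - 60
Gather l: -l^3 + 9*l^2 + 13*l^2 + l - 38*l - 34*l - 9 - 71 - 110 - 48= -l^3 + 22*l^2 - 71*l - 238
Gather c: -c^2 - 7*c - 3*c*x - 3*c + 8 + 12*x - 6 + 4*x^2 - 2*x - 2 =-c^2 + c*(-3*x - 10) + 4*x^2 + 10*x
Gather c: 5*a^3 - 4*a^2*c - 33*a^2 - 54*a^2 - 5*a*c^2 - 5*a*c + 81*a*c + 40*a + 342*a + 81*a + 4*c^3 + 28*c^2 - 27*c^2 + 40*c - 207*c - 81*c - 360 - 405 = 5*a^3 - 87*a^2 + 463*a + 4*c^3 + c^2*(1 - 5*a) + c*(-4*a^2 + 76*a - 248) - 765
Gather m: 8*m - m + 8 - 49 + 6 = 7*m - 35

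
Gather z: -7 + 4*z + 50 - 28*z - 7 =36 - 24*z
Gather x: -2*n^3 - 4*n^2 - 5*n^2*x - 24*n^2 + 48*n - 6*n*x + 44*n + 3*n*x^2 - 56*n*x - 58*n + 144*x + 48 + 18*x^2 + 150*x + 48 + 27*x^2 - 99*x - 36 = -2*n^3 - 28*n^2 + 34*n + x^2*(3*n + 45) + x*(-5*n^2 - 62*n + 195) + 60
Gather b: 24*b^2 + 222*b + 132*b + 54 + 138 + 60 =24*b^2 + 354*b + 252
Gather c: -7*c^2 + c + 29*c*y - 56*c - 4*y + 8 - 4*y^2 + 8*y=-7*c^2 + c*(29*y - 55) - 4*y^2 + 4*y + 8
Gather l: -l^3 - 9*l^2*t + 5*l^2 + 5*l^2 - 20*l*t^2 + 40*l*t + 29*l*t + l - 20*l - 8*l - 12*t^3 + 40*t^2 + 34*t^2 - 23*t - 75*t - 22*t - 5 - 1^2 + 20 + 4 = -l^3 + l^2*(10 - 9*t) + l*(-20*t^2 + 69*t - 27) - 12*t^3 + 74*t^2 - 120*t + 18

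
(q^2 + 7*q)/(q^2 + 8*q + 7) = q/(q + 1)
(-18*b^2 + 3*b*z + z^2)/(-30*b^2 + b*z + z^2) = (-3*b + z)/(-5*b + z)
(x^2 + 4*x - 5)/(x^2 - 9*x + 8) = (x + 5)/(x - 8)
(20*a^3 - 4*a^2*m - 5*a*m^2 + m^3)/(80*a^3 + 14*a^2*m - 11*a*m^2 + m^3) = (2*a - m)/(8*a - m)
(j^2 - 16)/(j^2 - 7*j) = (j^2 - 16)/(j*(j - 7))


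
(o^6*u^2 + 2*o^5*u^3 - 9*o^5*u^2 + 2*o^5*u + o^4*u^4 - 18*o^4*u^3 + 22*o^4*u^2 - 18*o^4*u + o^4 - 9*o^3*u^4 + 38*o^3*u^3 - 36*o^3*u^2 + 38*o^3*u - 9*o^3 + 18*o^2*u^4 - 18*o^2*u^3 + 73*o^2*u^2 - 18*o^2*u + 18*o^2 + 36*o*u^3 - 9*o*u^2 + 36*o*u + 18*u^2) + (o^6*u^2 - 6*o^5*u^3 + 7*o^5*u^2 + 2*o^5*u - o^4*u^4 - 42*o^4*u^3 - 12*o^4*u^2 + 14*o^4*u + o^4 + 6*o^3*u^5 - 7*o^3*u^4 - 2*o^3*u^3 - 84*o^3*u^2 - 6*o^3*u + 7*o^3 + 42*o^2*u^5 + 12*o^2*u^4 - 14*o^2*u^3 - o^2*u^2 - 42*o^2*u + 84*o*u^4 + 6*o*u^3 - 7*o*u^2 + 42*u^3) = 2*o^6*u^2 - 4*o^5*u^3 - 2*o^5*u^2 + 4*o^5*u - 60*o^4*u^3 + 10*o^4*u^2 - 4*o^4*u + 2*o^4 + 6*o^3*u^5 - 16*o^3*u^4 + 36*o^3*u^3 - 120*o^3*u^2 + 32*o^3*u - 2*o^3 + 42*o^2*u^5 + 30*o^2*u^4 - 32*o^2*u^3 + 72*o^2*u^2 - 60*o^2*u + 18*o^2 + 84*o*u^4 + 42*o*u^3 - 16*o*u^2 + 36*o*u + 42*u^3 + 18*u^2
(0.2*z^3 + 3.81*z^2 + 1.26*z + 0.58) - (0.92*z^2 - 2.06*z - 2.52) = 0.2*z^3 + 2.89*z^2 + 3.32*z + 3.1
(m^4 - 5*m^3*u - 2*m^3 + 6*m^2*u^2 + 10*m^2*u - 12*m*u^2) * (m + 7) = m^5 - 5*m^4*u + 5*m^4 + 6*m^3*u^2 - 25*m^3*u - 14*m^3 + 30*m^2*u^2 + 70*m^2*u - 84*m*u^2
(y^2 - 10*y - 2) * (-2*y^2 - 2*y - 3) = -2*y^4 + 18*y^3 + 21*y^2 + 34*y + 6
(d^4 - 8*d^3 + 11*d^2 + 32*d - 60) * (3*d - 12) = 3*d^5 - 36*d^4 + 129*d^3 - 36*d^2 - 564*d + 720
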